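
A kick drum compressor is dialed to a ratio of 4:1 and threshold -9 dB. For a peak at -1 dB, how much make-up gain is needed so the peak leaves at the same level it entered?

6 dB

Without make-up, output = threshold + overshoot/4 = -9 + 2 = -7 dB.
Gap to target: 6 dB.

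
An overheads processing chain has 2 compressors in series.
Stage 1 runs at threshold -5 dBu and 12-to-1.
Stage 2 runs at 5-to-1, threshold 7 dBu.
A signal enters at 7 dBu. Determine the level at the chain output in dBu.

Stage 1: 12 dB above -5 dBu, reduced 12:1 to 1 dB above → -4 dBu.
Stage 2: -4 dBu is at or below the 7 dBu threshold — no compression; output -4 dBu.

-4 dBu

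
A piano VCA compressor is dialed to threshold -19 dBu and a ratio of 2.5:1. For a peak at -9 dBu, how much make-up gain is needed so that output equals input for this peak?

Overshoot 10 dB → 10/2.5 = 4 dB after compression, so the compressed level is -19 + 4 = -15 dBu.
Make-up = target − compressed = -9 − (-15) = 6 dB.

6 dB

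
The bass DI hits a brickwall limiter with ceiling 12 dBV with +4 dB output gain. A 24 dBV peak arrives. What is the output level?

A brickwall limiter is an ∞:1 compressor: any input above the ceiling is clamped to 12 dBV.
Output gain then adds 4 dB: 12 + 4 = 16 dBV.

16 dBV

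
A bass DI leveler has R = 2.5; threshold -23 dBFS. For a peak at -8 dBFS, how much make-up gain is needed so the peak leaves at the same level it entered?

Without make-up, output = threshold + overshoot/2.5 = -23 + 6 = -17 dBFS.
Gap to target: 9 dB.

9 dB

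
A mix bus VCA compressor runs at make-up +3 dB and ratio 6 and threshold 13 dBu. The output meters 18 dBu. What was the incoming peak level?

Stripping the +3 dB make-up gives 15 dBu at the gain stage.
That's 2 dB above the 13 dBu threshold.
Input overshoot = R × output overshoot = 12 dB → input = 13 + 12 = 25 dBu.

25 dBu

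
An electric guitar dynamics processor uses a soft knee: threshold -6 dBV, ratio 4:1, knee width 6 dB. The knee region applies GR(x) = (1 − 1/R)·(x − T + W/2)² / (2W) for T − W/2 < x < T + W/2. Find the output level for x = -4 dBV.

x − T + W/2 = -4 − (-6) + 3 = 5.
GR = (1 − 1/4) × 5² / 12 = 0.75 × 25 / 12 = 1.5625 dB.
Output = -4 − 1.5625 = -5.5625 dBV.

-5.5625 dBV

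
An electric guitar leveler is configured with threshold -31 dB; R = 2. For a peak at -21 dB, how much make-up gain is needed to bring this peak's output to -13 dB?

13 dB

The peak compresses to -31 + 10/2 = -26 dB.
To reach -13 dB requires -13 − (-26) = 13 dB of make-up.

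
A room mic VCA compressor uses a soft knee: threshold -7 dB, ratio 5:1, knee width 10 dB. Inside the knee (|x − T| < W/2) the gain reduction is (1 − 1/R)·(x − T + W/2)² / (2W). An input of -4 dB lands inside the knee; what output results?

-6.56 dB

x − T + W/2 = -4 − (-7) + 5 = 8.
GR = (1 − 1/5) × 8² / 20 = 0.8 × 64 / 20 = 2.56 dB.
Output = -4 − 2.56 = -6.56 dB.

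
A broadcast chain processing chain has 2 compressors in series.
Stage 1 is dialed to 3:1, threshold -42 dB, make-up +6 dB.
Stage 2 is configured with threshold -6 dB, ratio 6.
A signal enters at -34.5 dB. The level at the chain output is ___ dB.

-33.5 dB

Stage 1: 7.5 dB above -42 dB, reduced 3:1 to 2.5 dB above → -39.5 dB; +6 dB make-up → -33.5 dB.
Stage 2: -33.5 dB ≤ -6 dB, so stage 2 doesn't engage; output -33.5 dB.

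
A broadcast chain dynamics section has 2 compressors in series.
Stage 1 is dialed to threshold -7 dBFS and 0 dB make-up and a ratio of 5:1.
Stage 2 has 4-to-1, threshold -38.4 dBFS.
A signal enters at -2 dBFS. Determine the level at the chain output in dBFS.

-30.3 dBFS

Stage 1: -2 dBFS is 5 dB over -7 dBFS; at 5:1 that becomes 1 dB over, giving -6 dBFS.
Stage 2: 32.4 dB above -38.4 dBFS, reduced 4:1 to 8.1 dB above → -30.3 dBFS.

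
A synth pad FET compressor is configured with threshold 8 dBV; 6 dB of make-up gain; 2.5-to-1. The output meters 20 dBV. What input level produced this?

Before make-up, the level was 20 − 6 = 14 dBV.
That's 6 dB above the 8 dBV threshold.
Undo the ratio: input overshoot = 6 × 2.5 = 15 dB, giving input = 23 dBV.

23 dBV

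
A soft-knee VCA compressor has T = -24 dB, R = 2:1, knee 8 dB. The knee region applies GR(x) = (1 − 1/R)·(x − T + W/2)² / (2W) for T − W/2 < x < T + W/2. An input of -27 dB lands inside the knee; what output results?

x − T + W/2 = -27 − (-24) + 4 = 1.
GR = (1 − 1/2) × 1² / 16 = 0.5 × 1 / 16 = 0.03125 dB.
Output = -27 − 0.03125 = -27.03125 dB.

-27.03125 dB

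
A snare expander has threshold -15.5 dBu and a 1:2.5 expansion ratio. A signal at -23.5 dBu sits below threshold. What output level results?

-35.5 dBu

The input is 8 dB below the -15.5 dBu threshold.
A 1:2.5 expander multiplies undershoot by 2.5: 8 × 2.5 = 20 dB below threshold.
Output = -15.5 − 20 = -35.5 dBu.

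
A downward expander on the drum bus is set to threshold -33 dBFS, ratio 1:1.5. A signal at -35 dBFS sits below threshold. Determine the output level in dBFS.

-36 dBFS

The input is 2 dB below the -33 dBFS threshold.
A 1:1.5 expander multiplies undershoot by 1.5: 2 × 1.5 = 3 dB below threshold.
Output = -33 − 3 = -36 dBFS.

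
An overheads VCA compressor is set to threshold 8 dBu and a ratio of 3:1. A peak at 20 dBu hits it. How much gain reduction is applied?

8 dB

20 dBu exceeds the threshold by 12 dB.
After 3:1 compression the overshoot becomes 12/3 = 4 dB.
Gain reduction = 12 − 4 = 8 dB.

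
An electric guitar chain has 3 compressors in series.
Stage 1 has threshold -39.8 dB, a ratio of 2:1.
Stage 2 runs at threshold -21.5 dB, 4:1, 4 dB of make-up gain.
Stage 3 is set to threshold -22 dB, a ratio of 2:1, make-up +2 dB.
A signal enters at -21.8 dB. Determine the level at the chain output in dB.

-24.8 dB

Stage 1: overshoot 18 dB → 18/2 = 9 dB → -30.8 dB.
Stage 2: -30.8 dB is at or below the -21.5 dB threshold — no compression; make-up brings it to -26.8 dB.
Stage 3: -26.8 dB is at or below the -22 dB threshold — no compression; make-up brings it to -24.8 dB.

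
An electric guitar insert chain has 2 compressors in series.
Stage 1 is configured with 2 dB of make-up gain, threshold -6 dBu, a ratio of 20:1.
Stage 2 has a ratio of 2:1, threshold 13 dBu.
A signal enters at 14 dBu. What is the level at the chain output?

-3 dBu

Stage 1: overshoot 20 dB → 20/20 = 1 dB → -5 dBu; +2 dB make-up → -3 dBu.
Stage 2: -3 dBu is at or below the 13 dBu threshold — no compression; output -3 dBu.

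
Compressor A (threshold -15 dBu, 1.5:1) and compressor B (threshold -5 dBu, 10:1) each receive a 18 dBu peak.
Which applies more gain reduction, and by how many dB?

B, by 9.7 dB

A: GR = 33 − 33/1.5 = 11 dB.
B: GR = 23 − 23/10 = 20.7 dB.
B applies 9.7 dB more gain reduction.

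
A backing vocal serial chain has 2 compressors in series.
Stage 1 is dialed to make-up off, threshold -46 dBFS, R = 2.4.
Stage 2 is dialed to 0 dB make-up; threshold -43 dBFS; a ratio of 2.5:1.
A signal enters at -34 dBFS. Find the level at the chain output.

-42.2 dBFS

Stage 1: 12 dB above -46 dBFS, reduced 2.4:1 to 5 dB above → -41 dBFS.
Stage 2: -41 dBFS is 2 dB over -43 dBFS; at 2.5:1 that becomes 0.8 dB over, giving -42.2 dBFS.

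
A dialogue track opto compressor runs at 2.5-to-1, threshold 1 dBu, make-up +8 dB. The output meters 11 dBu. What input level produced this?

6 dBu

Remove make-up: 11 − 8 = 3 dBu.
That's 2 dB above the 1 dBu threshold.
Before 2.5:1 compression the overshoot was 2 × 2.5 = 5 dB, so input = 1 + 5 = 6 dBu.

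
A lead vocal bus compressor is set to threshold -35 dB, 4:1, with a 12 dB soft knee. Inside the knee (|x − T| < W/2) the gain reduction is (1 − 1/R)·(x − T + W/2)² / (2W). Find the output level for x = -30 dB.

x − T + W/2 = -30 − (-35) + 6 = 11.
GR = (1 − 1/4) × 11² / 24 = 0.75 × 121 / 24 = 3.78125 dB.
Output = -30 − 3.78125 = -33.78125 dB.

-33.78125 dB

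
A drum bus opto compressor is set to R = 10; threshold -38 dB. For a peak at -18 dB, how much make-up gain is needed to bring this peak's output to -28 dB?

8 dB

The peak compresses to -38 + 20/10 = -36 dB.
To reach -28 dB requires -28 − (-36) = 8 dB of make-up.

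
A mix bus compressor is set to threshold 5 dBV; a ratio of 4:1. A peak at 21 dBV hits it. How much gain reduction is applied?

12 dB

Overshoot = 21 − 5 = 16 dB.
After 4:1 compression the overshoot becomes 16/4 = 4 dB.
So the signal is attenuated by 16 − 4 = 12 dB.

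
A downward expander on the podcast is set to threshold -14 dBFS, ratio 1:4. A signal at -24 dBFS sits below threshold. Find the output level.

-54 dBFS

Undershoot = (-14) − (-24) = 10 dB.
At 1:4, that expands to 40 dB under threshold.
Output = -14 − 40 = -54 dBFS.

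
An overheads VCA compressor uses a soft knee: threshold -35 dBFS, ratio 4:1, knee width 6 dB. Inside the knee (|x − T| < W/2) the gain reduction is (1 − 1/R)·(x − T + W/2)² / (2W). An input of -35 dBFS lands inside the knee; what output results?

-35.5625 dBFS

x − T + W/2 = -35 − (-35) + 3 = 3.
GR = (1 − 1/4) × 3² / 12 = 0.75 × 9 / 12 = 0.5625 dB.
Output = -35 − 0.5625 = -35.5625 dBFS.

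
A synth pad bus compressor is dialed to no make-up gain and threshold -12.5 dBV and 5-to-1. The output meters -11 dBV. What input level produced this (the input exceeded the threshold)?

Post-compression overshoot = -11 − (-12.5) = 1.5 dB.
Undo the ratio: input overshoot = 1.5 × 5 = 7.5 dB, giving input = -5 dBV.

-5 dBV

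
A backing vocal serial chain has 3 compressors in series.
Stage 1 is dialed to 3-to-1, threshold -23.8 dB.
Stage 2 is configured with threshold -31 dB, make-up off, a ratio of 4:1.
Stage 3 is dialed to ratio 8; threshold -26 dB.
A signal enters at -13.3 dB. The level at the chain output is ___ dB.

Stage 1: overshoot 10.5 dB → 10.5/3 = 3.5 dB → -20.3 dB.
Stage 2: overshoot 10.7 dB → 10.7/4 = 2.675 dB → -28.325 dB.
Stage 3: below threshold (-28.325 ≤ -26); passes unchanged; output -28.325 dB.

-28.325 dB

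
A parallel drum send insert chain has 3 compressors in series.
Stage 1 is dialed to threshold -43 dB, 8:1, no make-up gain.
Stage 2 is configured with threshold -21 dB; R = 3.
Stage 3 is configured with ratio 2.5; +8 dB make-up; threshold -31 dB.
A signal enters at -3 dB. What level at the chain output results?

Stage 1: -3 dB is 40 dB over -43 dB; at 8:1 that becomes 5 dB over, giving -38 dB.
Stage 2: -38 dB ≤ -21 dB, so stage 2 doesn't engage; output -38 dB.
Stage 3: below threshold (-38 ≤ -31); passes unchanged; make-up brings it to -30 dB.

-30 dB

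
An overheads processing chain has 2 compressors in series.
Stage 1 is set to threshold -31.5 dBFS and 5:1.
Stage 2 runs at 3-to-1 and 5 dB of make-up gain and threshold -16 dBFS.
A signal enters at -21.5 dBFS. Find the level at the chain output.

Stage 1: -21.5 dBFS is 10 dB over -31.5 dBFS; at 5:1 that becomes 2 dB over, giving -29.5 dBFS.
Stage 2: -29.5 dBFS ≤ -16 dBFS, so stage 2 doesn't engage; make-up brings it to -24.5 dBFS.

-24.5 dBFS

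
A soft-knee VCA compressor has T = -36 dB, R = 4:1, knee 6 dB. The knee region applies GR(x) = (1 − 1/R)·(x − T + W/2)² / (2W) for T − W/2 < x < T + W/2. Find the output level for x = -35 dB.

x − T + W/2 = -35 − (-36) + 3 = 4.
GR = (1 − 1/4) × 4² / 12 = 0.75 × 16 / 12 = 1 dB.
Output = -35 − 1 = -36 dB.

-36 dB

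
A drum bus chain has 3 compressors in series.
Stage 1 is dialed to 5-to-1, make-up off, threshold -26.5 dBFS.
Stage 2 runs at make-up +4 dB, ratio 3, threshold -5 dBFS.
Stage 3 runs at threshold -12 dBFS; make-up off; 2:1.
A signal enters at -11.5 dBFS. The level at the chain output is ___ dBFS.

-19.5 dBFS

Stage 1: overshoot 15 dB → 15/5 = 3 dB → -23.5 dBFS.
Stage 2: below threshold (-23.5 ≤ -5); passes unchanged; make-up brings it to -19.5 dBFS.
Stage 3: -19.5 dBFS is at or below the -12 dBFS threshold — no compression; output -19.5 dBFS.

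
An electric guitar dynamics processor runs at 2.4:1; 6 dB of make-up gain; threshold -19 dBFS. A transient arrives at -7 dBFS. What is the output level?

-8 dBFS

-7 dBFS sits 12 dB over threshold.
At 2.4:1 the overshoot is divided by 2.4, leaving 5 dB above threshold.
Output = -19 + 5 = -14 dBFS; make-up adds 6 dB, giving -8 dBFS.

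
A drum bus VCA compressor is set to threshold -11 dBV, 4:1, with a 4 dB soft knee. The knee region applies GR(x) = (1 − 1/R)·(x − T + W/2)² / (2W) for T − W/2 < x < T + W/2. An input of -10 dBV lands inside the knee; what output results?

x − T + W/2 = -10 − (-11) + 2 = 3.
GR = (1 − 1/4) × 3² / 8 = 0.75 × 9 / 8 = 0.84375 dB.
Output = -10 − 0.84375 = -10.84375 dBV.

-10.84375 dBV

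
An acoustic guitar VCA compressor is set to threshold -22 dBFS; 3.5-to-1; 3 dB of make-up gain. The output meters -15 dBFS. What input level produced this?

Remove make-up: -15 − 3 = -18 dBFS.
Post-compression overshoot = -18 − (-22) = 4 dB.
Before 3.5:1 compression the overshoot was 4 × 3.5 = 14 dB, so input = -22 + 14 = -8 dBFS.

-8 dBFS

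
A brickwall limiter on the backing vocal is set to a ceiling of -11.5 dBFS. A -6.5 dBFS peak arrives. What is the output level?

-11.5 dBFS

A brickwall limiter is an ∞:1 compressor: any input above the ceiling is clamped to -11.5 dBFS.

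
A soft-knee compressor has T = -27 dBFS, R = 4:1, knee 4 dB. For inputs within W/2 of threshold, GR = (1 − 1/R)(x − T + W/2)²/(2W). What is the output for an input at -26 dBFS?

-26.84375 dBFS

x − T + W/2 = -26 − (-27) + 2 = 3.
GR = (1 − 1/4) × 3² / 8 = 0.75 × 9 / 8 = 0.84375 dB.
Output = -26 − 0.84375 = -26.84375 dBFS.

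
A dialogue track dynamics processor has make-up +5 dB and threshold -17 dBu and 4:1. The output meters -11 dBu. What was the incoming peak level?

Stripping the +5 dB make-up gives -16 dBu at the gain stage.
That's 1 dB above the -17 dBu threshold.
Before 4:1 compression the overshoot was 1 × 4 = 4 dB, so input = -17 + 4 = -13 dBu.

-13 dBu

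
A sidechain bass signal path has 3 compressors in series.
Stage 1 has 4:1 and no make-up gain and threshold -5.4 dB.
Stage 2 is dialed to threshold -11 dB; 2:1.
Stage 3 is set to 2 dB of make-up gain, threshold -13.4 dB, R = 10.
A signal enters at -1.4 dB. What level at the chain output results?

Stage 1: -1.4 dB is 4 dB over -5.4 dB; at 4:1 that becomes 1 dB over, giving -4.4 dB.
Stage 2: 6.6 dB above -11 dB, reduced 2:1 to 3.3 dB above → -7.7 dB.
Stage 3: -7.7 dB is 5.7 dB over -13.4 dB; at 10:1 that becomes 0.57 dB over, giving -12.83 dB; +2 dB make-up → -10.83 dB.

-10.83 dB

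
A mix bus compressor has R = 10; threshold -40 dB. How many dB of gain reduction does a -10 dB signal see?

27 dB

The signal is 30 dB above threshold.
A 10:1 ratio leaves 3 dB of that excess.
So the signal is attenuated by 30 − 3 = 27 dB.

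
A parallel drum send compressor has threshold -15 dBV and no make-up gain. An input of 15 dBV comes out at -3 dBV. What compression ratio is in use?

Input overshoot = 15 − (-15) = 30 dB; output overshoot = -3 − (-15) = 12 dB.
Ratio = 30 / 12 = 2.5.

2.5:1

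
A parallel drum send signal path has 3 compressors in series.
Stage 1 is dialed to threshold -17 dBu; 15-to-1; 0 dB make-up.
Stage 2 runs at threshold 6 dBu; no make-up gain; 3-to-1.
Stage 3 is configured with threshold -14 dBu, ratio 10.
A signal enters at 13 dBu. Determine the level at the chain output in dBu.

Stage 1: overshoot 30 dB → 30/15 = 2 dB → -15 dBu.
Stage 2: -15 dBu ≤ 6 dBu, so stage 2 doesn't engage; output -15 dBu.
Stage 3: -15 dBu ≤ -14 dBu, so stage 3 doesn't engage; output -15 dBu.

-15 dBu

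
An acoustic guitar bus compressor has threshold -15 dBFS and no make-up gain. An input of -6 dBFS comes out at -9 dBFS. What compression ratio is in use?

1.5:1

Input overshoot = -6 − (-15) = 9 dB; output overshoot = -9 − (-15) = 6 dB.
Ratio = 9 / 6 = 1.5.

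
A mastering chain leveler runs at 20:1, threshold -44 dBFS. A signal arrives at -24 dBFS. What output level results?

-43 dBFS

-24 dBFS sits 20 dB over threshold.
At 20:1 the overshoot is divided by 20, leaving 1 dB above threshold.
So the level is -44 + 1 = -43 dBFS.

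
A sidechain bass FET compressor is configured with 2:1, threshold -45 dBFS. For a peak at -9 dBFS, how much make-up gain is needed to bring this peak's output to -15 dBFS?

12 dB

The peak compresses to -45 + 36/2 = -27 dBFS.
To reach -15 dBFS requires -15 − (-27) = 12 dB of make-up.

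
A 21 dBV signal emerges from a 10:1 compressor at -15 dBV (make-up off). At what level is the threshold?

Input is 40 dB above T (since output overshoot × R = input overshoot: (-15 − T)·10 = 21 − T gives T = -19 dBV).
Check: -19 + (21 − (-19))/10 = -19 + 4 = -15 dBV. ✓

-19 dBV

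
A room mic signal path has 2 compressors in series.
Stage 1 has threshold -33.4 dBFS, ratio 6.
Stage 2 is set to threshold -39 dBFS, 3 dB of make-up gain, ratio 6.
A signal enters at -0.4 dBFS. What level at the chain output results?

-34.15 dBFS

Stage 1: overshoot 33 dB → 33/6 = 5.5 dB → -27.9 dBFS.
Stage 2: -27.9 dBFS is 11.1 dB over -39 dBFS; at 6:1 that becomes 1.85 dB over, giving -37.15 dBFS; +3 dB make-up → -34.15 dBFS.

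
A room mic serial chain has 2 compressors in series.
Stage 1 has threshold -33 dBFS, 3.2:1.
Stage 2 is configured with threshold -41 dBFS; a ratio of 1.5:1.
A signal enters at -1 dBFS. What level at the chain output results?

-29 dBFS

Stage 1: -1 dBFS is 32 dB over -33 dBFS; at 3.2:1 that becomes 10 dB over, giving -23 dBFS.
Stage 2: 18 dB above -41 dBFS, reduced 1.5:1 to 12 dB above → -29 dBFS.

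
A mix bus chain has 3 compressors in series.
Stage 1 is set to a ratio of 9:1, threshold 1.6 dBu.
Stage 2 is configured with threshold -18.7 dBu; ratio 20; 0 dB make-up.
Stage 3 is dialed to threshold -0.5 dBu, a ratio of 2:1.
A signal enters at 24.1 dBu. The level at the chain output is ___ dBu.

-17.56 dBu

Stage 1: overshoot 22.5 dB → 22.5/9 = 2.5 dB → 4.1 dBu.
Stage 2: 22.8 dB above -18.7 dBu, reduced 20:1 to 1.14 dB above → -17.56 dBu.
Stage 3: below threshold (-17.56 ≤ -0.5); passes unchanged; output -17.56 dBu.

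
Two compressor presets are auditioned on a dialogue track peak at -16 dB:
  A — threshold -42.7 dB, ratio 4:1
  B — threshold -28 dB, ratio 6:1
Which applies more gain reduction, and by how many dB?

A: overshoot 26.7 dB → output overshoot 6.675 dB → GR 20.025 dB.
B: overshoot 12 dB → output overshoot 2 dB → GR 10 dB.
A reduces 10.025 dB more.

A, by 10.025 dB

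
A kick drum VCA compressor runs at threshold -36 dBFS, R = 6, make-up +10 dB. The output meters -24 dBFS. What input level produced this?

-24 dBFS

Remove make-up: -24 − 10 = -34 dBFS.
Post-compression overshoot = -34 − (-36) = 2 dB.
Undo the ratio: input overshoot = 2 × 6 = 12 dB, giving input = -24 dBFS.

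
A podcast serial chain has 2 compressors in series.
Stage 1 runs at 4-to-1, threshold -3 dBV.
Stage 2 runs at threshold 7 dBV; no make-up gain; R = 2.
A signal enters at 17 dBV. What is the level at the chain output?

2 dBV

Stage 1: overshoot 20 dB → 20/4 = 5 dB → 2 dBV.
Stage 2: below threshold (2 ≤ 7); passes unchanged; output 2 dBV.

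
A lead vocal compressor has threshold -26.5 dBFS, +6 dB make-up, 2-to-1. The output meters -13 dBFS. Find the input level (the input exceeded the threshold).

Before make-up, the level was -13 − 6 = -19 dBFS.
Post-compression overshoot = -19 − (-26.5) = 7.5 dB.
Before 2:1 compression the overshoot was 7.5 × 2 = 15 dB, so input = -26.5 + 15 = -11.5 dBFS.

-11.5 dBFS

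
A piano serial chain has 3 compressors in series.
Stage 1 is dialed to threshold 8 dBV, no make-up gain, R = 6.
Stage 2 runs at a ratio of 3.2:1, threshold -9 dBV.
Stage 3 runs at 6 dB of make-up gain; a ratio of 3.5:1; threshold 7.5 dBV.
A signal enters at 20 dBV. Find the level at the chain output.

2.9375 dBV

Stage 1: 20 dBV is 12 dB over 8 dBV; at 6:1 that becomes 2 dB over, giving 10 dBV.
Stage 2: 19 dB above -9 dBV, reduced 3.2:1 to 5.9375 dB above → -3.0625 dBV.
Stage 3: below threshold (-3.0625 ≤ 7.5); passes unchanged; make-up brings it to 2.9375 dBV.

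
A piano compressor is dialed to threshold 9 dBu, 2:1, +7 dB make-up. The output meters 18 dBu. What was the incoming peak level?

Before make-up, the level was 18 − 7 = 11 dBu.
The compressed level sits 11 − 9 = 2 dB over threshold.
Input overshoot = R × output overshoot = 4 dB → input = 9 + 4 = 13 dBu.

13 dBu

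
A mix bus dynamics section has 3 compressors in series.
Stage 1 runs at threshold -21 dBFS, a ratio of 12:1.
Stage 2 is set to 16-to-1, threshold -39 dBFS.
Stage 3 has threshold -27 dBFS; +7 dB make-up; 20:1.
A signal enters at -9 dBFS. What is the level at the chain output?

-30.8125 dBFS

Stage 1: overshoot 12 dB → 12/12 = 1 dB → -20 dBFS.
Stage 2: 19 dB above -39 dBFS, reduced 16:1 to 1.1875 dB above → -37.8125 dBFS.
Stage 3: -37.8125 dBFS ≤ -27 dBFS, so stage 3 doesn't engage; make-up brings it to -30.8125 dBFS.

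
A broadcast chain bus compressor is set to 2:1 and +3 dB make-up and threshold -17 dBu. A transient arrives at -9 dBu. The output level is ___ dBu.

-9 dBu sits 8 dB over threshold.
2:1 compression reduces that to 8/2 = 4 dB over.
Output = -17 + 4 = -13 dBu; make-up adds 3 dB, giving -10 dBu.

-10 dBu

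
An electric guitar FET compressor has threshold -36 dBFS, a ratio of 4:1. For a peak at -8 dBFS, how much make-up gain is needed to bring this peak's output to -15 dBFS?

14 dB

The peak compresses to -36 + 28/4 = -29 dBFS.
To reach -15 dBFS requires -15 − (-29) = 14 dB of make-up.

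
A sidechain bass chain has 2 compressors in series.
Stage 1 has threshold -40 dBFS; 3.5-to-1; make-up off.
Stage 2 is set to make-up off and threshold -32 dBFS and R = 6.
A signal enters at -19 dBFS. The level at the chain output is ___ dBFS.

-34 dBFS

Stage 1: 21 dB above -40 dBFS, reduced 3.5:1 to 6 dB above → -34 dBFS.
Stage 2: -34 dBFS is at or below the -32 dBFS threshold — no compression; output -34 dBFS.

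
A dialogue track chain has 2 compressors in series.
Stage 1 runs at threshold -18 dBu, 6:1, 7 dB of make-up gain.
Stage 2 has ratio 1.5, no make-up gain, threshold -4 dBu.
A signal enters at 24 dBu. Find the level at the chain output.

-4 dBu

Stage 1: 24 dBu is 42 dB over -18 dBu; at 6:1 that becomes 7 dB over, giving -11 dBu; +7 dB make-up → -4 dBu.
Stage 2: -4 dBu is at or below the -4 dBu threshold — no compression; output -4 dBu.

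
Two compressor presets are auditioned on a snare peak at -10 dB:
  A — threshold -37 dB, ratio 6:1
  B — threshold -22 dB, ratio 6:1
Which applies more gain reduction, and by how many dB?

A: overshoot 27 dB → output overshoot 4.5 dB → GR 22.5 dB.
B: overshoot 12 dB → output overshoot 2 dB → GR 10 dB.
A applies 12.5 dB more gain reduction.

A, by 12.5 dB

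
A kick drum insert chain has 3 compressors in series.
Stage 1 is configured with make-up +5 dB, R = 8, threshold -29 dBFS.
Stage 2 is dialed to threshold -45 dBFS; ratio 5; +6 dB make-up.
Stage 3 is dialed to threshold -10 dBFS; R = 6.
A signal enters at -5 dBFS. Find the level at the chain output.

Stage 1: -5 dBFS is 24 dB over -29 dBFS; at 8:1 that becomes 3 dB over, giving -26 dBFS; +5 dB make-up → -21 dBFS.
Stage 2: overshoot 24 dB → 24/5 = 4.8 dB → -40.2 dBFS; +6 dB make-up → -34.2 dBFS.
Stage 3: -34.2 dBFS ≤ -10 dBFS, so stage 3 doesn't engage; output -34.2 dBFS.

-34.2 dBFS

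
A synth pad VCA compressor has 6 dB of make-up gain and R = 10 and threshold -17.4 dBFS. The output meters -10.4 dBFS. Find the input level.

Before make-up, the level was -10.4 − 6 = -16.4 dBFS.
Post-compression overshoot = -16.4 − (-17.4) = 1 dB.
Input overshoot = R × output overshoot = 10 dB → input = -17.4 + 10 = -7.4 dBFS.

-7.4 dBFS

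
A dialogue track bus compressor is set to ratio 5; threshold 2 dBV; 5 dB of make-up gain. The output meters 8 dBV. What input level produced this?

7 dBV

Stripping the +5 dB make-up gives 3 dBV at the gain stage.
The compressed level sits 3 − 2 = 1 dB over threshold.
Input overshoot = R × output overshoot = 5 dB → input = 2 + 5 = 7 dBV.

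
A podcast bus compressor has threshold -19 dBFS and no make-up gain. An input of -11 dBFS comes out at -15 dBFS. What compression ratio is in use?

2:1

Input overshoot = -11 − (-19) = 8 dB; output overshoot = -15 − (-19) = 4 dB.
Ratio = 8 / 4 = 2.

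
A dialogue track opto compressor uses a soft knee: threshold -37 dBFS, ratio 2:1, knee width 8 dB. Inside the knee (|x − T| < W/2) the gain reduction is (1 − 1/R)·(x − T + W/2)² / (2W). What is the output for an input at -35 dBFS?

-36.125 dBFS

x − T + W/2 = -35 − (-37) + 4 = 6.
GR = (1 − 1/2) × 6² / 16 = 0.5 × 36 / 16 = 1.125 dB.
Output = -35 − 1.125 = -36.125 dBFS.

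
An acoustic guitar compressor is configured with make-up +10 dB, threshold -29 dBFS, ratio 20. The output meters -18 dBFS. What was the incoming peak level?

-9 dBFS

Remove make-up: -18 − 10 = -28 dBFS.
That's 1 dB above the -29 dBFS threshold.
Undo the ratio: input overshoot = 1 × 20 = 20 dB, giving input = -9 dBFS.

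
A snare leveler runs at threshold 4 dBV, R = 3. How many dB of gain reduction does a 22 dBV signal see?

12 dB

Overshoot = 22 − 4 = 18 dB.
After 3:1 compression the overshoot becomes 18/3 = 6 dB.
So the signal is attenuated by 18 − 6 = 12 dB.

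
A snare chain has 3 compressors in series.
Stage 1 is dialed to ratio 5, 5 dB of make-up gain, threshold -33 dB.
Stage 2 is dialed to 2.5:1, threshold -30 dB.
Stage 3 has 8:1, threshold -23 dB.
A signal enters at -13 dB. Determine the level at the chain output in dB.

-27.6 dB

Stage 1: -13 dB is 20 dB over -33 dB; at 5:1 that becomes 4 dB over, giving -29 dB; +5 dB make-up → -24 dB.
Stage 2: -24 dB is 6 dB over -30 dB; at 2.5:1 that becomes 2.4 dB over, giving -27.6 dB.
Stage 3: below threshold (-27.6 ≤ -23); passes unchanged; output -27.6 dB.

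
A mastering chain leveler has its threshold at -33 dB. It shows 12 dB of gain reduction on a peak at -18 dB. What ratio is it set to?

Input overshoot = -18 − (-33) = 15 dB.
Output overshoot = 15 − 12 = 3 dB.
Ratio = input overshoot / output overshoot = 15 / 3 = 5.

5:1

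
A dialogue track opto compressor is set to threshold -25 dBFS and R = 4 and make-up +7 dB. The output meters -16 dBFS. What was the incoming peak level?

Remove make-up: -16 − 7 = -23 dBFS.
That's 2 dB above the -25 dBFS threshold.
Input overshoot = R × output overshoot = 8 dB → input = -25 + 8 = -17 dBFS.

-17 dBFS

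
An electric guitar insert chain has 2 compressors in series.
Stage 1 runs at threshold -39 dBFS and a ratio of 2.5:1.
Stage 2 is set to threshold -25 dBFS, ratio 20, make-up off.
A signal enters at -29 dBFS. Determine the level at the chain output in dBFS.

Stage 1: 10 dB above -39 dBFS, reduced 2.5:1 to 4 dB above → -35 dBFS.
Stage 2: below threshold (-35 ≤ -25); passes unchanged; output -35 dBFS.

-35 dBFS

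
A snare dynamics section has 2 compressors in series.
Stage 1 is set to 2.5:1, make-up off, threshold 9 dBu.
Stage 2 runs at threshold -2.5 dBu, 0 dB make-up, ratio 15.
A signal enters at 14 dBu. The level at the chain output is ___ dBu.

-1.6 dBu

Stage 1: 14 dBu is 5 dB over 9 dBu; at 2.5:1 that becomes 2 dB over, giving 11 dBu.
Stage 2: 11 dBu is 13.5 dB over -2.5 dBu; at 15:1 that becomes 0.9 dB over, giving -1.6 dBu.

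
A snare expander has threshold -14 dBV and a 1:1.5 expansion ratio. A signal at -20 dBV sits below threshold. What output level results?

The input is 6 dB below the -14 dBV threshold.
A 1:1.5 expander multiplies undershoot by 1.5: 6 × 1.5 = 9 dB below threshold.
Output = -14 − 9 = -23 dBV.

-23 dBV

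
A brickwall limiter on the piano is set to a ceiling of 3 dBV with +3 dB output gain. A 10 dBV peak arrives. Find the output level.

At ∞:1, everything above 3 dBV is held at the ceiling.
Output gain then adds 3 dB: 3 + 3 = 6 dBV.

6 dBV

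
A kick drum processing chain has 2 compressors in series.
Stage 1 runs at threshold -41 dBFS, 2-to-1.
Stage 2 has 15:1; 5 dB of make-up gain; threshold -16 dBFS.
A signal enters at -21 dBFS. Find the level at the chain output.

-26 dBFS

Stage 1: 20 dB above -41 dBFS, reduced 2:1 to 10 dB above → -31 dBFS.
Stage 2: below threshold (-31 ≤ -16); passes unchanged; make-up brings it to -26 dBFS.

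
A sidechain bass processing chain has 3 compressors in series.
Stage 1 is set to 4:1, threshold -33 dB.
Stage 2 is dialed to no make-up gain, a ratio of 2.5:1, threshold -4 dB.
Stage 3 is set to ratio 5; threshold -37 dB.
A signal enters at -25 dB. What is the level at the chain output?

-35.8 dB

Stage 1: -25 dB is 8 dB over -33 dB; at 4:1 that becomes 2 dB over, giving -31 dB.
Stage 2: -31 dB is at or below the -4 dB threshold — no compression; output -31 dB.
Stage 3: overshoot 6 dB → 6/5 = 1.2 dB → -35.8 dB.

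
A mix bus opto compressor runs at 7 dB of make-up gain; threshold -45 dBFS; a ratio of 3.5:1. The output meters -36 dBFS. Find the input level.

Remove make-up: -36 − 7 = -43 dBFS.
Post-compression overshoot = -43 − (-45) = 2 dB.
Undo the ratio: input overshoot = 2 × 3.5 = 7 dB, giving input = -38 dBFS.

-38 dBFS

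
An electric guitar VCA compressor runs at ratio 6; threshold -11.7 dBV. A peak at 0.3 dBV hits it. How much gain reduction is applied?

10 dB

0.3 dBV exceeds the threshold by 12 dB.
After 6:1 compression the overshoot becomes 12/6 = 2 dB.
Gain reduction = 12 − 2 = 10 dB.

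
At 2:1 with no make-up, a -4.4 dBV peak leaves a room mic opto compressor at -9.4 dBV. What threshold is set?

Let T be the threshold. Output overshoot = (input overshoot)/R, so -9.4 − T = (-4.4 − T)/2.
2·(-9.4 − T) = -4.4 − T → 1·T = -18.8 − (-4.4) = -14.4.
T = -14.4/1 = -14.4 dBV.

-14.4 dBV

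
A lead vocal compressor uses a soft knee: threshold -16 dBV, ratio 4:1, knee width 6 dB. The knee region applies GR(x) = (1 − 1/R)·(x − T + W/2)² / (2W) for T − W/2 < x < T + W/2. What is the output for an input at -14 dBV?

x − T + W/2 = -14 − (-16) + 3 = 5.
GR = (1 − 1/4) × 5² / 12 = 0.75 × 25 / 12 = 1.5625 dB.
Output = -14 − 1.5625 = -15.5625 dBV.

-15.5625 dBV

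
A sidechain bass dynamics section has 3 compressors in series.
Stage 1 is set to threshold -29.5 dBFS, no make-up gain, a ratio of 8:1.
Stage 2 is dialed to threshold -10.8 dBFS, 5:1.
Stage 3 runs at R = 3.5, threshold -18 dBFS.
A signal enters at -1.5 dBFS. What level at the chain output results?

-26 dBFS

Stage 1: 28 dB above -29.5 dBFS, reduced 8:1 to 3.5 dB above → -26 dBFS.
Stage 2: -26 dBFS is at or below the -10.8 dBFS threshold — no compression; output -26 dBFS.
Stage 3: -26 dBFS is at or below the -18 dBFS threshold — no compression; output -26 dBFS.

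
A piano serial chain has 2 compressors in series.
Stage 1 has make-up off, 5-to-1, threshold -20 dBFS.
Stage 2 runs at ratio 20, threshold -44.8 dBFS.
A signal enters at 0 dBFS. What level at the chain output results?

Stage 1: 0 dBFS is 20 dB over -20 dBFS; at 5:1 that becomes 4 dB over, giving -16 dBFS.
Stage 2: 28.8 dB above -44.8 dBFS, reduced 20:1 to 1.44 dB above → -43.36 dBFS.

-43.36 dBFS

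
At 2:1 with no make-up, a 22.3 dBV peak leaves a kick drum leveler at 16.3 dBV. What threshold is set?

Let T be the threshold. Output overshoot = (input overshoot)/R, so 16.3 − T = (22.3 − T)/2.
2·(16.3 − T) = 22.3 − T → 1·T = 32.6 − 22.3 = 10.3.
T = 10.3/1 = 10.3 dBV.

10.3 dBV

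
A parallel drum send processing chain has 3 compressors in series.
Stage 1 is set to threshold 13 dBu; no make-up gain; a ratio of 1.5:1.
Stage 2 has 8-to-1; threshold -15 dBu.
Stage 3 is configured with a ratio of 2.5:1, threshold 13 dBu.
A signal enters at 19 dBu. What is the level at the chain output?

-11 dBu

Stage 1: 6 dB above 13 dBu, reduced 1.5:1 to 4 dB above → 17 dBu.
Stage 2: overshoot 32 dB → 32/8 = 4 dB → -11 dBu.
Stage 3: -11 dBu ≤ 13 dBu, so stage 3 doesn't engage; output -11 dBu.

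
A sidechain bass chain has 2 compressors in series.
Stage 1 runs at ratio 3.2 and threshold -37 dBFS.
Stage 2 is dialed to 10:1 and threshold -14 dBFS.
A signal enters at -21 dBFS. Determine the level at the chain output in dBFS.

Stage 1: overshoot 16 dB → 16/3.2 = 5 dB → -32 dBFS.
Stage 2: -32 dBFS ≤ -14 dBFS, so stage 2 doesn't engage; output -32 dBFS.

-32 dBFS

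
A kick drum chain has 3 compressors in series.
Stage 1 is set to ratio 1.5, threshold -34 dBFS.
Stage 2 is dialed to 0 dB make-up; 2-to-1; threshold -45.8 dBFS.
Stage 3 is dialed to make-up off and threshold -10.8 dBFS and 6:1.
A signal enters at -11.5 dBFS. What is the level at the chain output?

-32.4 dBFS

Stage 1: 22.5 dB above -34 dBFS, reduced 1.5:1 to 15 dB above → -19 dBFS.
Stage 2: 26.8 dB above -45.8 dBFS, reduced 2:1 to 13.4 dB above → -32.4 dBFS.
Stage 3: -32.4 dBFS is at or below the -10.8 dBFS threshold — no compression; output -32.4 dBFS.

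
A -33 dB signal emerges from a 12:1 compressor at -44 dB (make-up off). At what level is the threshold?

Input is 12 dB above T (since output overshoot × R = input overshoot: (-44 − T)·12 = -33 − T gives T = -45 dB).
Check: -45 + (-33 − (-45))/12 = -45 + 1 = -44 dB. ✓

-45 dB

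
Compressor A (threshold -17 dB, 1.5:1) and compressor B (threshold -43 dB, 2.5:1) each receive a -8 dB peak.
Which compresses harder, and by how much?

A: overshoot 9 dB → output overshoot 6 dB → GR 3 dB.
B: overshoot 35 dB → output overshoot 14 dB → GR 21 dB.
Difference: 18 dB in favour of B.

B, by 18 dB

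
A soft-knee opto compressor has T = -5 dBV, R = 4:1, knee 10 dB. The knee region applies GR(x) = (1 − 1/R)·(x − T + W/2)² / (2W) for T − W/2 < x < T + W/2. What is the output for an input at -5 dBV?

x − T + W/2 = -5 − (-5) + 5 = 5.
GR = (1 − 1/4) × 5² / 20 = 0.75 × 25 / 20 = 0.9375 dB.
Output = -5 − 0.9375 = -5.9375 dBV.

-5.9375 dBV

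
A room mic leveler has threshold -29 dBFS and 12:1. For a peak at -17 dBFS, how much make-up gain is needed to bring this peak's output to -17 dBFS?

11 dB

The peak compresses to -29 + 12/12 = -28 dBFS.
To reach -17 dBFS requires -17 − (-28) = 11 dB of make-up.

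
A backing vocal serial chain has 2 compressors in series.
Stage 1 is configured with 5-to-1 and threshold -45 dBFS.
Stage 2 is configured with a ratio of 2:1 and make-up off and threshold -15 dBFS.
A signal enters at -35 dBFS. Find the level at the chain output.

Stage 1: 10 dB above -45 dBFS, reduced 5:1 to 2 dB above → -43 dBFS.
Stage 2: below threshold (-43 ≤ -15); passes unchanged; output -43 dBFS.

-43 dBFS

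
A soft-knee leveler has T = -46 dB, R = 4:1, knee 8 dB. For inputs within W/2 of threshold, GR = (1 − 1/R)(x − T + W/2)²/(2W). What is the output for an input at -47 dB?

-47.421875 dB

x − T + W/2 = -47 − (-46) + 4 = 3.
GR = (1 − 1/4) × 3² / 16 = 0.75 × 9 / 16 = 0.421875 dB.
Output = -47 − 0.421875 = -47.421875 dB.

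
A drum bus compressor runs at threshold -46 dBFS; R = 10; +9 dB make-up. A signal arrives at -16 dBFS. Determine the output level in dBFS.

-34 dBFS

Overshoot: -16 − (-46) = 30 dB.
10:1 compression reduces that to 30/10 = 3 dB over.
That puts the output at -43 dBFS; make-up adds 9 dB, giving -34 dBFS.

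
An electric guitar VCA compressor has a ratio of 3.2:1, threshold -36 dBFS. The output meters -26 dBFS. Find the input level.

The compressed level sits -26 − (-36) = 10 dB over threshold.
Before 3.2:1 compression the overshoot was 10 × 3.2 = 32 dB, so input = -36 + 32 = -4 dBFS.

-4 dBFS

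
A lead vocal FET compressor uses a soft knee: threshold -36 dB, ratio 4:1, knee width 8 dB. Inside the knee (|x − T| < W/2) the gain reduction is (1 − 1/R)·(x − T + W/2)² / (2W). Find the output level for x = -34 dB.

-35.6875 dB

x − T + W/2 = -34 − (-36) + 4 = 6.
GR = (1 − 1/4) × 6² / 16 = 0.75 × 36 / 16 = 1.6875 dB.
Output = -34 − 1.6875 = -35.6875 dB.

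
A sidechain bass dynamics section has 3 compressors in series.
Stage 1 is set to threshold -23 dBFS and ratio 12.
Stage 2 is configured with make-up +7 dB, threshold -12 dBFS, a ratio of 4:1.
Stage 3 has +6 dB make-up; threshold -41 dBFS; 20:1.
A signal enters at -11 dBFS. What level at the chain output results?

-33.7 dBFS

Stage 1: 12 dB above -23 dBFS, reduced 12:1 to 1 dB above → -22 dBFS.
Stage 2: -22 dBFS is at or below the -12 dBFS threshold — no compression; make-up brings it to -15 dBFS.
Stage 3: 26 dB above -41 dBFS, reduced 20:1 to 1.3 dB above → -39.7 dBFS; +6 dB make-up → -33.7 dBFS.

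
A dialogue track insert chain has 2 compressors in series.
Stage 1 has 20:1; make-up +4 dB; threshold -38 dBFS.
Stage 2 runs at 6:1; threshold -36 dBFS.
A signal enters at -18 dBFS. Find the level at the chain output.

-35.5 dBFS

Stage 1: overshoot 20 dB → 20/20 = 1 dB → -37 dBFS; +4 dB make-up → -33 dBFS.
Stage 2: 3 dB above -36 dBFS, reduced 6:1 to 0.5 dB above → -35.5 dBFS.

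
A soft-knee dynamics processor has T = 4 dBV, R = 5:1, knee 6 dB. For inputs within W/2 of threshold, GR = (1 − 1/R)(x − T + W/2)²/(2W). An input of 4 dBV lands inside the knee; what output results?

3.4 dBV

x − T + W/2 = 4 − 4 + 3 = 3.
GR = (1 − 1/5) × 3² / 12 = 0.8 × 9 / 12 = 0.6 dB.
Output = 4 − 0.6 = 3.4 dBV.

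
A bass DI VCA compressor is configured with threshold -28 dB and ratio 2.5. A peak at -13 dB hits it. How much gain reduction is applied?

-13 dB exceeds the threshold by 15 dB.
At 2.5:1, output sits 15/2.5 = 6 dB above threshold.
So the signal is attenuated by 15 − 6 = 9 dB.

9 dB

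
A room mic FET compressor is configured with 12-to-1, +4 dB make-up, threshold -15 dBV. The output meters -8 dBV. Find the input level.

21 dBV

Before make-up, the level was -8 − 4 = -12 dBV.
Post-compression overshoot = -12 − (-15) = 3 dB.
Before 12:1 compression the overshoot was 3 × 12 = 36 dB, so input = -15 + 36 = 21 dBV.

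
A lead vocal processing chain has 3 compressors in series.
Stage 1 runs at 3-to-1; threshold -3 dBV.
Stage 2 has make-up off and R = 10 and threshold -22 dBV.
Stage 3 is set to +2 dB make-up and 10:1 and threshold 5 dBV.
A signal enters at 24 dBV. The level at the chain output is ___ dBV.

Stage 1: 27 dB above -3 dBV, reduced 3:1 to 9 dB above → 6 dBV.
Stage 2: 6 dBV is 28 dB over -22 dBV; at 10:1 that becomes 2.8 dB over, giving -19.2 dBV.
Stage 3: -19.2 dBV ≤ 5 dBV, so stage 3 doesn't engage; make-up brings it to -17.2 dBV.

-17.2 dBV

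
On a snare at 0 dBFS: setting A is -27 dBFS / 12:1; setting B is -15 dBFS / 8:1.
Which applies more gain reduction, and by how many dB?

A, by 11.625 dB

A: overshoot 27 dB → output overshoot 2.25 dB → GR 24.75 dB.
B: overshoot 15 dB → output overshoot 1.875 dB → GR 13.125 dB.
A applies 11.625 dB more gain reduction.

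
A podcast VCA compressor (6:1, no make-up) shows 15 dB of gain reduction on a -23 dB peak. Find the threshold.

-41 dB

Gain reduction = -23 − (-38) = 15 dB; output overshoot = GR / (R − 1) = 15 / 5 = 3 dB.
Threshold = output − output overshoot = -38 − 3 = -41 dB.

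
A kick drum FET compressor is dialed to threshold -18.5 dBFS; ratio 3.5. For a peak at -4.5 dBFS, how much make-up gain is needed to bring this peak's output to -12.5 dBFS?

2 dB

Overshoot 14 dB → 14/3.5 = 4 dB after compression, so the compressed level is -18.5 + 4 = -14.5 dBFS.
Make-up = target − compressed = -12.5 − (-14.5) = 2 dB.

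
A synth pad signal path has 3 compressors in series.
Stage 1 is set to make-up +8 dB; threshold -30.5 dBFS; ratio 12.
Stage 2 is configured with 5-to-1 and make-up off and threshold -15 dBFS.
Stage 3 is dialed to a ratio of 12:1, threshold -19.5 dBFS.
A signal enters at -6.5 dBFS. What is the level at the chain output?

-20.5 dBFS

Stage 1: -6.5 dBFS is 24 dB over -30.5 dBFS; at 12:1 that becomes 2 dB over, giving -28.5 dBFS; +8 dB make-up → -20.5 dBFS.
Stage 2: below threshold (-20.5 ≤ -15); passes unchanged; output -20.5 dBFS.
Stage 3: below threshold (-20.5 ≤ -19.5); passes unchanged; output -20.5 dBFS.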